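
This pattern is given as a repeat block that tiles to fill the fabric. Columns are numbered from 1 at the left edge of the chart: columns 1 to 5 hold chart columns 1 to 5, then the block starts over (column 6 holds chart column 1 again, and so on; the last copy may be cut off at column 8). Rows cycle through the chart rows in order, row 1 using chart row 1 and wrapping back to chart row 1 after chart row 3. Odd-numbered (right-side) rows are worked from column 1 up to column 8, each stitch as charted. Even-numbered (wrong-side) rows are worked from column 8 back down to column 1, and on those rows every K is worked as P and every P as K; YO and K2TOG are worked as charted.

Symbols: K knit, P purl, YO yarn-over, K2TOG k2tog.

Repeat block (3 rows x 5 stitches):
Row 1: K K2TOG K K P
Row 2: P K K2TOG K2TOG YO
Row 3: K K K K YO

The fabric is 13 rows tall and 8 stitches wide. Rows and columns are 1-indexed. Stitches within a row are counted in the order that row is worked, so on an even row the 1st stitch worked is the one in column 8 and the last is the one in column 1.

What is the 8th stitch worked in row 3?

Row 3: (3-1) mod 3 = 2, so use chart row 3. Odd row -> RS.
Chart row 3 tiled across columns 1-8: K K K K YO K K K
Right side: take the tiled row as-is (worked left to right from column 1).
The 8th stitch worked is K.

Result:
K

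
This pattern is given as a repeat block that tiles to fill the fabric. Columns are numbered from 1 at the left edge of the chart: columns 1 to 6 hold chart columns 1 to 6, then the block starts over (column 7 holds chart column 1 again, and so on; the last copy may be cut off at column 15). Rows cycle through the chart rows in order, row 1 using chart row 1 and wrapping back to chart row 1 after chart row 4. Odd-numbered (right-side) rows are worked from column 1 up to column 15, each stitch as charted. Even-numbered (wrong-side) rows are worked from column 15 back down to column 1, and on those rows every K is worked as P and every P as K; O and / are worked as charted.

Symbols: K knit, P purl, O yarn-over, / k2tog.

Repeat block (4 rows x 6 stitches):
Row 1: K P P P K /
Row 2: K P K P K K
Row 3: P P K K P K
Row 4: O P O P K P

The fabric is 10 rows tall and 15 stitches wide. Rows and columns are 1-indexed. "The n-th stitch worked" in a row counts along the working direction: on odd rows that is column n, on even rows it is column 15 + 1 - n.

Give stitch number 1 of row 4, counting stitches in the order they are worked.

Stitch:
O

Derivation:
Row 4: (4-1) mod 4 = 3, so use chart row 4. Even row -> WS.
Chart row 4 tiled across columns 1-15: O P O P K P O P O P K P O P O
WS: work from column 15 back to column 1 (reverse the tiled row), swapping K<->P (O and / unchanged).
Row 4 as worked: O K O K P K O K O K P K O K O
Counting 1 along the worked row gives O.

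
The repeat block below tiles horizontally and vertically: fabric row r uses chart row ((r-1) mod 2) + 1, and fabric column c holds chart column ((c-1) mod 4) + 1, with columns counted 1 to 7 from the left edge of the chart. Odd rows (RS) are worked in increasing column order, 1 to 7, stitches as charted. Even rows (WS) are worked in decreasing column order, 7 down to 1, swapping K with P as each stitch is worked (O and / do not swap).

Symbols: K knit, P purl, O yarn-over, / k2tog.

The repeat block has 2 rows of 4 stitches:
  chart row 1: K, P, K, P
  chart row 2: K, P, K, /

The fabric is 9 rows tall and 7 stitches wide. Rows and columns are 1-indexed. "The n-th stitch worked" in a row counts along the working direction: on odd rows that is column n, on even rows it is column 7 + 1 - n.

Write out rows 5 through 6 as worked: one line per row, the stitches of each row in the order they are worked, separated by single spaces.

Result:
K P K P K P K
P K P / P K P

Derivation:
Row 5: chart row 1, RS - tile across columns 1-7 and work as-is.
Row 6: chart row 2, WS - tiled (columns 1-7): K P K / K P K; work from column 7 back to 1 with K<->P swapped.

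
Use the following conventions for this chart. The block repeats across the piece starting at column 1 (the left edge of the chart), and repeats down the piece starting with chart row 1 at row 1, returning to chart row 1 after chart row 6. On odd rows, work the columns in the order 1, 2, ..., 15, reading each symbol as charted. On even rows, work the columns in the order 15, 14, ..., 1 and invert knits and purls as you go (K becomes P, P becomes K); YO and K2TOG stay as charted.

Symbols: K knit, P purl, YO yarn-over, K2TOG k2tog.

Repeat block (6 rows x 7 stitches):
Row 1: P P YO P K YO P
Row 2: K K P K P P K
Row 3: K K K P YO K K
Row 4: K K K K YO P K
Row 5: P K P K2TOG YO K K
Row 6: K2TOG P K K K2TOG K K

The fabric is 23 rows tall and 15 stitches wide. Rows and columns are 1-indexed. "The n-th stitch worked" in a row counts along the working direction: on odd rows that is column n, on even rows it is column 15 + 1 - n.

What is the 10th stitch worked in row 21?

Result:
K

Derivation:
For row 21: chart row = ((21-1) mod 6) + 1 = 3; this is a RS (odd) row.
Chart row 3 tiled across columns 1-15: K K K P YO K K K K K P YO K K K
Right side: take the tiled row as-is (worked left to right from column 1).
Stitch 10 in working order -> K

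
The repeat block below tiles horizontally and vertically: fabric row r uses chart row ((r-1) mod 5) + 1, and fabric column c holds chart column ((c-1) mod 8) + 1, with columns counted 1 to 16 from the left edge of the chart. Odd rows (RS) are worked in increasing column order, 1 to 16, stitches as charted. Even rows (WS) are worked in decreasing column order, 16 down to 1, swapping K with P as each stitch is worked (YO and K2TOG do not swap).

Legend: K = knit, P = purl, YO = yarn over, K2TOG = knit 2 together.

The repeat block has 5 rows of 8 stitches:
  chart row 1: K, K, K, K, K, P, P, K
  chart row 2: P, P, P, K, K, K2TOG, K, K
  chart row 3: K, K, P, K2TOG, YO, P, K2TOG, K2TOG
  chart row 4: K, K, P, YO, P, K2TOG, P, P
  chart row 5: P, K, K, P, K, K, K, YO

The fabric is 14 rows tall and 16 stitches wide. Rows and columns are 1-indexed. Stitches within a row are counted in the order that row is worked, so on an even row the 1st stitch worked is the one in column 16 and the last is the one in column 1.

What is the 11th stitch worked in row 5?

== STITCH ==
K

Derivation:
For row 5: chart row = ((5-1) mod 5) + 1 = 5; this is a RS (odd) row.
Chart row 5 tiled across columns 1-16: P K K P K K K YO P K K P K K K YO
RS row: no reversal, no swap; stitch n worked = column n.
The 11th stitch worked is K.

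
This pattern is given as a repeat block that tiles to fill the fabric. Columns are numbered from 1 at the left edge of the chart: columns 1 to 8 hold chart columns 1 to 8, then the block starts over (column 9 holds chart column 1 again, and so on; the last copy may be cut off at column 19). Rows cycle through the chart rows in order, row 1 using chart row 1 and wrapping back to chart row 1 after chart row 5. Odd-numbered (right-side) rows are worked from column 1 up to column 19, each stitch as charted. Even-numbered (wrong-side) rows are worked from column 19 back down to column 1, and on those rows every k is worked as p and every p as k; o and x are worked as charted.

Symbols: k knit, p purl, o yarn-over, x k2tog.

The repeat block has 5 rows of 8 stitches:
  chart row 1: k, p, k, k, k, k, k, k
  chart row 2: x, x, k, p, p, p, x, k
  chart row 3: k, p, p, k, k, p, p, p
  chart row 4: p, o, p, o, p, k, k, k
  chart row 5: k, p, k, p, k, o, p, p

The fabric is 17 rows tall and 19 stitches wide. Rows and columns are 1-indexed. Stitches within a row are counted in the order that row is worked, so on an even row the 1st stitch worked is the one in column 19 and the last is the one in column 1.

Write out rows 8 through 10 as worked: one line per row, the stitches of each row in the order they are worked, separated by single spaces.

== ROWS AS WORKED ==
k k p k k k p p k k p k k k p p k k p
p o p o p k k k p o p o p k k k p o p
p k p k k o p k p k p k k o p k p k p

Derivation:
Row 8: chart row 3, WS - tiled (columns 1-19): k p p k k p p p k p p k k p p p k p p; work from column 19 back to 1 with k<->p swapped.
Row 9: chart row 4, RS - tile across columns 1-19 and work as-is.
Row 10: chart row 5, WS - tiled (columns 1-19): k p k p k o p p k p k p k o p p k p k; work from column 19 back to 1 with k<->p swapped.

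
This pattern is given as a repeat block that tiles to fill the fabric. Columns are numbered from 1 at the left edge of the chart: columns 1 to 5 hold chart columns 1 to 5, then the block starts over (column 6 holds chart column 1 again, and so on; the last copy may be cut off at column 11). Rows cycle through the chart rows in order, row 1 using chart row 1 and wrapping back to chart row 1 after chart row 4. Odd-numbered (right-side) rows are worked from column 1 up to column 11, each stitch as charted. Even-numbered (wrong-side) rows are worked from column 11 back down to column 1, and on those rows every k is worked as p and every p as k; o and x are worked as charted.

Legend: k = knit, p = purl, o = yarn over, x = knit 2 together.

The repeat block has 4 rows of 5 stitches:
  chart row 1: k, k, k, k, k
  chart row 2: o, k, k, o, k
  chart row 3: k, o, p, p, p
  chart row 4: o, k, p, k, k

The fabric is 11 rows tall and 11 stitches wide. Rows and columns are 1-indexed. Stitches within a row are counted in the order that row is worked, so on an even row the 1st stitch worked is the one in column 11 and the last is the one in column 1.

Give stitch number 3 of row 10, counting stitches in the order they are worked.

Stitch:
o

Derivation:
Row 10: (10-1) mod 4 = 1, so use chart row 2. Even row -> WS.
Chart row 2 tiled across columns 1-11: o k k o k o k k o k o
WS: work from column 11 back to column 1 (reverse the tiled row), swapping k<->p (o and x unchanged).
Row 10 as worked: o p o p p o p o p p o
The 3rd stitch worked is o.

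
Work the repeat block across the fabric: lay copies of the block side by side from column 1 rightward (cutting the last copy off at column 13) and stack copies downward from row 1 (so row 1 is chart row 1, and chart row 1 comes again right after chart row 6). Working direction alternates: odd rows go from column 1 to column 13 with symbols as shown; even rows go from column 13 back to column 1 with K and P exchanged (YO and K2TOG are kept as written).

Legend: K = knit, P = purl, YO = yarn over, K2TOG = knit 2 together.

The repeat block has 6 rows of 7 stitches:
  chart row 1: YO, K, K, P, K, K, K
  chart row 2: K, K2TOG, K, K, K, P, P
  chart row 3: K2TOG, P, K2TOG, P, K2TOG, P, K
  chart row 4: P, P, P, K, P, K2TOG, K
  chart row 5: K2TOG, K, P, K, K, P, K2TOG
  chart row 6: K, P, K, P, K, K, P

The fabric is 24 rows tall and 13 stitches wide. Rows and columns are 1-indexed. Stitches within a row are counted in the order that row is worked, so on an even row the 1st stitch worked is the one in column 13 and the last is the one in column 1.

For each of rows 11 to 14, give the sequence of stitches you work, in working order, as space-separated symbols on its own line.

Row 11: chart row 5, RS - tile across columns 1-13 and work as-is.
Row 12: chart row 6, WS - tiled (columns 1-13): K P K P K K P K P K P K K; work from column 13 back to 1 with K<->P swapped.
Row 13: chart row 1, RS - tile across columns 1-13 and work as-is.
Row 14: chart row 2, WS - tiled (columns 1-13): K K2TOG K K K P P K K2TOG K K K P; work from column 13 back to 1 with K<->P swapped.

Result:
K2TOG K P K K P K2TOG K2TOG K P K K P
P P K P K P K P P K P K P
YO K K P K K K YO K K P K K
K P P P K2TOG P K K P P P K2TOG P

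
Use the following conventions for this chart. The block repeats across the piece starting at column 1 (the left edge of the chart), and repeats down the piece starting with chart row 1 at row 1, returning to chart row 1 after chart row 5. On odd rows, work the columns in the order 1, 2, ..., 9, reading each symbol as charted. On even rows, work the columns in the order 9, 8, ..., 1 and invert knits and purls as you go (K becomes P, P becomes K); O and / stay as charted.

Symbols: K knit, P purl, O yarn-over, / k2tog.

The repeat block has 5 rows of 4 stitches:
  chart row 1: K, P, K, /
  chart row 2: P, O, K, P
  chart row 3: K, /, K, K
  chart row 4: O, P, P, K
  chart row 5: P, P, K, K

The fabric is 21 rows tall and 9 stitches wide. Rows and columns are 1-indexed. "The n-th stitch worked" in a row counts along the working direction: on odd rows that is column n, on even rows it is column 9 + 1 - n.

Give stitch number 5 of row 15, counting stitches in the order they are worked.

Result:
P

Derivation:
For row 15: chart row = ((15-1) mod 5) + 1 = 5; this is a RS (odd) row.
Chart row 5 tiled across columns 1-9: P P K K P P K K P
RS: work column 1 to column 9, symbols as charted — the tiled row is the row as worked.
The 5th stitch worked is P.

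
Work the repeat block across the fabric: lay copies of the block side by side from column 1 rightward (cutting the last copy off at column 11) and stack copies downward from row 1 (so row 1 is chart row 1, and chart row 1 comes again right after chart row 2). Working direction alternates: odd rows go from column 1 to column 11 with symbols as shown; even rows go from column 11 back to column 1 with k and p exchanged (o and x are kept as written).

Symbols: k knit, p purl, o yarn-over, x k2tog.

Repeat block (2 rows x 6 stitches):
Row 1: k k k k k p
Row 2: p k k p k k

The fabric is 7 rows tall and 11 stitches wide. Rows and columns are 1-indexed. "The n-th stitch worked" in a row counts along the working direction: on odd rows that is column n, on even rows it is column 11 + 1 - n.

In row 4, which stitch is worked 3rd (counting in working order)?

For row 4: chart row = ((4-1) mod 2) + 1 = 2; this is a WS (even) row.
Chart row 2 tiled across columns 1-11: p k k p k k p k k p k
WS row: flip the tiled sequence (start at column 11) and apply k<->p; o and x stay.
Row 4 as worked: p k p p k p p k p p k
Counting 3 along the worked row gives p.

Result:
p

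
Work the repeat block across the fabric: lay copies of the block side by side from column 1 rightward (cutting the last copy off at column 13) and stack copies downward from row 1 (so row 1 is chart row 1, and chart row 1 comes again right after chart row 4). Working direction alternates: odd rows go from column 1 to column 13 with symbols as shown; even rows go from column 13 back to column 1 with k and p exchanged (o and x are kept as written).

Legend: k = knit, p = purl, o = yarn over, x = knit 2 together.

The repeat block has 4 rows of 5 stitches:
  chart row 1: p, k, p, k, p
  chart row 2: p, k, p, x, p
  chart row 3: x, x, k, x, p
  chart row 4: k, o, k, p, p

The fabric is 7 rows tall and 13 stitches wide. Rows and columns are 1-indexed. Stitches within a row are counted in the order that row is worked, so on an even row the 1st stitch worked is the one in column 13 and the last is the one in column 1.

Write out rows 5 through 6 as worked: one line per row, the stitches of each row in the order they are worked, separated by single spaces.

Rows as worked:
p k p k p p k p k p p k p
k p k k x k p k k x k p k

Derivation:
Row 5: chart row 1, RS - tile across columns 1-13 and work as-is.
Row 6: chart row 2, WS - tiled (columns 1-13): p k p x p p k p x p p k p; work from column 13 back to 1 with k<->p swapped.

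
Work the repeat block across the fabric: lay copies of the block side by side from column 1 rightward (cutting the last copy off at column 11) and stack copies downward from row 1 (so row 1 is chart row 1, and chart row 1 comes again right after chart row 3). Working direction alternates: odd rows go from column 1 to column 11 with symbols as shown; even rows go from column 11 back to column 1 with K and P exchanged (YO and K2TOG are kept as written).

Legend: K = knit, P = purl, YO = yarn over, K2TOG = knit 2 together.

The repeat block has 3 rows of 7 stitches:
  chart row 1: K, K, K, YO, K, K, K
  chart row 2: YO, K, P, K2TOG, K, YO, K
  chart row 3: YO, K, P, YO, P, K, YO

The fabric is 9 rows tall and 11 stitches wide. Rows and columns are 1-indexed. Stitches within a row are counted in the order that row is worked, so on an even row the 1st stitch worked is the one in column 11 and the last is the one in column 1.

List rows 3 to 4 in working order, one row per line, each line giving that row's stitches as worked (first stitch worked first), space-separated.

Rows as worked:
YO K P YO P K YO YO K P YO
YO P P P P P P YO P P P

Derivation:
Row 3: chart row 3, RS - tile across columns 1-11 and work as-is.
Row 4: chart row 1, WS - tiled (columns 1-11): K K K YO K K K K K K YO; work from column 11 back to 1 with K<->P swapped.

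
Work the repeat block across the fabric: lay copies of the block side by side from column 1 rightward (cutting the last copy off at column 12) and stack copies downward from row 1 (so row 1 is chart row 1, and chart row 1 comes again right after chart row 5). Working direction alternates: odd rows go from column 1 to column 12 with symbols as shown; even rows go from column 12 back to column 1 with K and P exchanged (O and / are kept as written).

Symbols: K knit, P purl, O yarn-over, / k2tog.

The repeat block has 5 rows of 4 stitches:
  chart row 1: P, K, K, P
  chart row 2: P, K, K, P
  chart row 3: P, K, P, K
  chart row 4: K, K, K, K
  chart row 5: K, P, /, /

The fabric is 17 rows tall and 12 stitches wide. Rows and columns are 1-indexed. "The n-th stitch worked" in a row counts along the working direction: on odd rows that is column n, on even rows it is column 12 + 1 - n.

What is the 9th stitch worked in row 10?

Stitch:
/

Derivation:
Row 10 uses chart row ((10-1) mod 5)+1 = 5. Row 10 is even, so WS.
Chart row 5 tiled across columns 1-12: K P / / K P / / K P / /
WS: work from column 12 back to column 1 (reverse the tiled row), swapping K<->P (O and / unchanged).
Row 10 as worked: / / K P / / K P / / K P
Counting 9 along the worked row gives /.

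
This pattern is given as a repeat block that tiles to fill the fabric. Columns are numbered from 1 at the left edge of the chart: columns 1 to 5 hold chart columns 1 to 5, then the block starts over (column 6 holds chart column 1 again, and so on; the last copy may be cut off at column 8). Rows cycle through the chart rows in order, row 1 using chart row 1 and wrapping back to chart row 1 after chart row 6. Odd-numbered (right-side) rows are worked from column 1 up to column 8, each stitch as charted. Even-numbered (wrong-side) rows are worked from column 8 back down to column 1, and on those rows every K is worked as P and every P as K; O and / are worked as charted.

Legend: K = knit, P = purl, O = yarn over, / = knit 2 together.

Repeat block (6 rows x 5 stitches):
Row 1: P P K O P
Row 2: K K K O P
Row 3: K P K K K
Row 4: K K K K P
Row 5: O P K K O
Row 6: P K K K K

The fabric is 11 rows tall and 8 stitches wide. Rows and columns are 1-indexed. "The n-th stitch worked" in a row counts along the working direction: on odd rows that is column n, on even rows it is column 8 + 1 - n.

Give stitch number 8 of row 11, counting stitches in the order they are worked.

== STITCH ==
K

Derivation:
Row 11: (11-1) mod 6 = 4, so use chart row 5. Odd row -> RS.
Chart row 5 tiled across columns 1-8: O P K K O O P K
RS: work column 1 to column 8, symbols as charted — the tiled row is the row as worked.
The 8th stitch worked is K.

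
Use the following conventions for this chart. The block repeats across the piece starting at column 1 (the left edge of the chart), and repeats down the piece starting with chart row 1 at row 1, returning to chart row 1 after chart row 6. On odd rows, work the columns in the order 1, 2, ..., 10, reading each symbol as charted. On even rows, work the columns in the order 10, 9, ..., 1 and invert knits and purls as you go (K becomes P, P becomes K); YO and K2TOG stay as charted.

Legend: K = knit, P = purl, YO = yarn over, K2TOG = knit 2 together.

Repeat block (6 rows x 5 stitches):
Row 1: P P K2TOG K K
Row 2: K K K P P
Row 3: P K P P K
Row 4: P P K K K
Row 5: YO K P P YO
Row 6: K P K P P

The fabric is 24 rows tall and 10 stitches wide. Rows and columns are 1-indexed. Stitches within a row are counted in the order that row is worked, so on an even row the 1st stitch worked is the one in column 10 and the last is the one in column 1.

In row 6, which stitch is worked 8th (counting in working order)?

For row 6: chart row = ((6-1) mod 6) + 1 = 6; this is a WS (even) row.
Chart row 6 tiled across columns 1-10: K P K P P K P K P P
WS: work from column 10 back to column 1 (reverse the tiled row), swapping K<->P (YO and K2TOG unchanged).
Row 6 as worked: K K P K P K K P K P
The 8th stitch worked is P.

Result:
P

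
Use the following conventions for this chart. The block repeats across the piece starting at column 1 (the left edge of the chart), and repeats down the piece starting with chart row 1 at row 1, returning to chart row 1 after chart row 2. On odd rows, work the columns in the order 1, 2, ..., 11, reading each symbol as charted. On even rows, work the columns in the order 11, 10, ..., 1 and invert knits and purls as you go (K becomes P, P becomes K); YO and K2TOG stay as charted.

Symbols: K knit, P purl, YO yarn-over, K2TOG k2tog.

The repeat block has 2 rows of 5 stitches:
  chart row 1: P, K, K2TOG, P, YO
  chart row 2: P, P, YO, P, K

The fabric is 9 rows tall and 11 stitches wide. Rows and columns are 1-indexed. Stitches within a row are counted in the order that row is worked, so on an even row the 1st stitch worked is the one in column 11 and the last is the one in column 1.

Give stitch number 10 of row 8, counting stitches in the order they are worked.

== STITCH ==
K

Derivation:
Row 8 uses chart row ((8-1) mod 2)+1 = 2. Row 8 is even, so WS.
Chart row 2 tiled across columns 1-11: P P YO P K P P YO P K P
Wrong side: read the tiled row from column 11 down to 1 and exchange K with P (leave YO, K2TOG).
Row 8 as worked: K P K YO K K P K YO K K
Counting 10 along the worked row gives K.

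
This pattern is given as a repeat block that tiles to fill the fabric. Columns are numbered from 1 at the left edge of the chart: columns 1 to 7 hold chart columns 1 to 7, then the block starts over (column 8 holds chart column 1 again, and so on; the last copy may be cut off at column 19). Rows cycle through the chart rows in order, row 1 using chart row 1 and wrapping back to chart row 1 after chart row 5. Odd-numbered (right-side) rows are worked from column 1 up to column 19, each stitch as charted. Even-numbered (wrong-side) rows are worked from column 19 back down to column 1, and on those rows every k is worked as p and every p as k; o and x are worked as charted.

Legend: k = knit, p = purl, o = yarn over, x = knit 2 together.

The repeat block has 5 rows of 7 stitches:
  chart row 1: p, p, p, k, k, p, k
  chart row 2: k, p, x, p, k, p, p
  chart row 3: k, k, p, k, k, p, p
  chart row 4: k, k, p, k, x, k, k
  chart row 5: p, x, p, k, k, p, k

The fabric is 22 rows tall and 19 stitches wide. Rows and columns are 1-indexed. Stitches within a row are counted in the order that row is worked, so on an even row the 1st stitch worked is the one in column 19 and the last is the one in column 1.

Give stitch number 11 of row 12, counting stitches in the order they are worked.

Row 12 uses chart row ((12-1) mod 5)+1 = 2. Row 12 is even, so WS.
Chart row 2 tiled across columns 1-19: k p x p k p p k p x p k p p k p x p k
Wrong side: read the tiled row from column 19 down to 1 and exchange k with p (leave o, x).
Row 12 as worked: p k x k p k k p k x k p k k p k x k p
Stitch 11 in working order -> k

== STITCH ==
k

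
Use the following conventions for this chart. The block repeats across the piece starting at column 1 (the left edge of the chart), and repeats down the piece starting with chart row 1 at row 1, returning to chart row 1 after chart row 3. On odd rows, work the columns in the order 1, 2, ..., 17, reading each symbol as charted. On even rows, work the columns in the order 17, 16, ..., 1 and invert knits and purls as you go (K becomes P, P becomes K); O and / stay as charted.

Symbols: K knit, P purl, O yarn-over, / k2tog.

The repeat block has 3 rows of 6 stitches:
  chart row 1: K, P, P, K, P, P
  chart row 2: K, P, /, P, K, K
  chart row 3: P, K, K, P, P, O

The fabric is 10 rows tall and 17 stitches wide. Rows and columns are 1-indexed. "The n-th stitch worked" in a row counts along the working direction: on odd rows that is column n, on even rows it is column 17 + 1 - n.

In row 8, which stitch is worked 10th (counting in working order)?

Result:
K

Derivation:
Row 8 uses chart row ((8-1) mod 3)+1 = 2. Row 8 is even, so WS.
Chart row 2 tiled across columns 1-17: K P / P K K K P / P K K K P / P K
WS row: flip the tiled sequence (start at column 17) and apply K<->P; O and / stay.
Row 8 as worked: P K / K P P P K / K P P P K / K P
Stitch 10 in working order -> K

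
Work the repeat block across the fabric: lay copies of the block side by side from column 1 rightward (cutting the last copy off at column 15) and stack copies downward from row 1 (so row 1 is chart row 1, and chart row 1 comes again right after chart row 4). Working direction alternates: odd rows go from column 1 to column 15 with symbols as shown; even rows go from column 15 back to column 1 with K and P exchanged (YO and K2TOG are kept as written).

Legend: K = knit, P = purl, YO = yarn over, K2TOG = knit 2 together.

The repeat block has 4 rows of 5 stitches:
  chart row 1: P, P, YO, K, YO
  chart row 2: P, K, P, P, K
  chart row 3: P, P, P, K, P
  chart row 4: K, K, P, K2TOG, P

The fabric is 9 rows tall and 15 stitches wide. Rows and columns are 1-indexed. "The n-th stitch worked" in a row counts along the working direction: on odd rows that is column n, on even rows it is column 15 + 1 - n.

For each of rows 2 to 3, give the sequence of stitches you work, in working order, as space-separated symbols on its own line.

Row 2: chart row 2, WS - tiled (columns 1-15): P K P P K P K P P K P K P P K; work from column 15 back to 1 with K<->P swapped.
Row 3: chart row 3, RS - tile across columns 1-15 and work as-is.

Result:
P K K P K P K K P K P K K P K
P P P K P P P P K P P P P K P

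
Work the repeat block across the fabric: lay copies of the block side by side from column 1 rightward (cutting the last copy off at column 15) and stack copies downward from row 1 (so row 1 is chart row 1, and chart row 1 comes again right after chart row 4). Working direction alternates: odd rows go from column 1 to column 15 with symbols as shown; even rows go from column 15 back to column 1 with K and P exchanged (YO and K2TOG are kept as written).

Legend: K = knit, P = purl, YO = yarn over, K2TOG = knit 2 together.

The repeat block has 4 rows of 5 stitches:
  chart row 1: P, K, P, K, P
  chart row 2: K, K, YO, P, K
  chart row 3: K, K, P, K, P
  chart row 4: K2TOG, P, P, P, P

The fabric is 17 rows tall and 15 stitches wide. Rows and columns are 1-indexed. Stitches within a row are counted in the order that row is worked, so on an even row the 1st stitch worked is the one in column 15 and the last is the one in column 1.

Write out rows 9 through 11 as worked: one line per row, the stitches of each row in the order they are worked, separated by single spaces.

== ROWS AS WORKED ==
P K P K P P K P K P P K P K P
P K YO P P P K YO P P P K YO P P
K K P K P K K P K P K K P K P

Derivation:
Row 9: chart row 1, RS - tile across columns 1-15 and work as-is.
Row 10: chart row 2, WS - tiled (columns 1-15): K K YO P K K K YO P K K K YO P K; work from column 15 back to 1 with K<->P swapped.
Row 11: chart row 3, RS - tile across columns 1-15 and work as-is.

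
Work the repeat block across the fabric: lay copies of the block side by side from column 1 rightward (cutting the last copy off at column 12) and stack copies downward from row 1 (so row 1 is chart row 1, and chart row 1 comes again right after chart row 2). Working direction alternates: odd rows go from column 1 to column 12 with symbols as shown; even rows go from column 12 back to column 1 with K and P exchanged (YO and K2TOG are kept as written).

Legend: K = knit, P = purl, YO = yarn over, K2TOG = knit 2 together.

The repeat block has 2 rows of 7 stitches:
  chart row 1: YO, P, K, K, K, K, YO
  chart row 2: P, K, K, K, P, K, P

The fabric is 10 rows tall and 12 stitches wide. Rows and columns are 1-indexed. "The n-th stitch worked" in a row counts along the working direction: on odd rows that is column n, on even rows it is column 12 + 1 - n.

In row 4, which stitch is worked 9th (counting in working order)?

For row 4: chart row = ((4-1) mod 2) + 1 = 2; this is a WS (even) row.
Chart row 2 tiled across columns 1-12: P K K K P K P P K K K P
WS row: flip the tiled sequence (start at column 12) and apply K<->P; YO and K2TOG stay.
Row 4 as worked: K P P P K K P K P P P K
The 9th stitch worked is P.

Stitch:
P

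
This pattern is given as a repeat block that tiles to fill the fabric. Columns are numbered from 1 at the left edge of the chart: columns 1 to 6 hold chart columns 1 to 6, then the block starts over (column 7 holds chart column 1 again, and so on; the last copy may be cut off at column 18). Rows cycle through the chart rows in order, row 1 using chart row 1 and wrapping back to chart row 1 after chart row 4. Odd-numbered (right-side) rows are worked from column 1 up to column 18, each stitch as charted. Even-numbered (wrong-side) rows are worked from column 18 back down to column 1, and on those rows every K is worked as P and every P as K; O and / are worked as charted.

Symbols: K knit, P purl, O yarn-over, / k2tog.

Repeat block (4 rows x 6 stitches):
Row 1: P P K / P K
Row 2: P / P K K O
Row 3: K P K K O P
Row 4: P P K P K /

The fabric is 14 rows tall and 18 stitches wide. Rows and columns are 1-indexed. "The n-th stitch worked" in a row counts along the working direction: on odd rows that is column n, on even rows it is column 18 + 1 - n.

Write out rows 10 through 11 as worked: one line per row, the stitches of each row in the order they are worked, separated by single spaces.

Rows as worked:
O P P K / K O P P K / K O P P K / K
K P K K O P K P K K O P K P K K O P

Derivation:
Row 10: chart row 2, WS - tiled (columns 1-18): P / P K K O P / P K K O P / P K K O; work from column 18 back to 1 with K<->P swapped.
Row 11: chart row 3, RS - tile across columns 1-18 and work as-is.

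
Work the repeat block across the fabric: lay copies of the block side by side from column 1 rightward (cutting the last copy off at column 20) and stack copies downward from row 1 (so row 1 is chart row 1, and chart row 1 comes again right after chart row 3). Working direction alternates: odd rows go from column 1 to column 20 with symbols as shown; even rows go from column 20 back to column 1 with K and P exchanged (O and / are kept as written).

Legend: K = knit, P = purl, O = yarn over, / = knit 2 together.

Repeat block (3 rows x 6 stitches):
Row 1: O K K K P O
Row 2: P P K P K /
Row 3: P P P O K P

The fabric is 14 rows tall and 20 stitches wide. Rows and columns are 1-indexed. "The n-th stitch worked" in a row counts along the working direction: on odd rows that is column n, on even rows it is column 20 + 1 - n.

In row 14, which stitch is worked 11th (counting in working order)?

== STITCH ==
K

Derivation:
For row 14: chart row = ((14-1) mod 3) + 1 = 2; this is a WS (even) row.
Chart row 2 tiled across columns 1-20: P P K P K / P P K P K / P P K P K / P P
WS row: flip the tiled sequence (start at column 20) and apply K<->P; O and / stay.
Row 14 as worked: K K / P K P K K / P K P K K / P K P K K
Stitch 11 in working order -> K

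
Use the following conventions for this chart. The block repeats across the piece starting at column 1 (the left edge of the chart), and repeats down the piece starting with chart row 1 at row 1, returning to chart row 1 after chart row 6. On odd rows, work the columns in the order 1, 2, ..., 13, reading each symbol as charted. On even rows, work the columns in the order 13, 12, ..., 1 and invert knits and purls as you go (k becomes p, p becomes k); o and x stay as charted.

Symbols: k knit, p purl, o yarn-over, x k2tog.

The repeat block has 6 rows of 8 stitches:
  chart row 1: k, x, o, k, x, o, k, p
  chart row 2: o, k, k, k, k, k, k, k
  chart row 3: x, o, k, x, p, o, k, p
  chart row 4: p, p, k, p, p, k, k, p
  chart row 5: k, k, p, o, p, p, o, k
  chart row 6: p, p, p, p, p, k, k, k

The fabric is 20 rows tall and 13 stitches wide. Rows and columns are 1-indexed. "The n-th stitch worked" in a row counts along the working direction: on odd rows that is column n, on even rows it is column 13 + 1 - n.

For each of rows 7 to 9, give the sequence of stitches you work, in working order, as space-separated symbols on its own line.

Rows as worked:
k x o k x o k p k x o k x
p p p p o p p p p p p p o
x o k x p o k p x o k x p

Derivation:
Row 7: chart row 1, RS - tile across columns 1-13 and work as-is.
Row 8: chart row 2, WS - tiled (columns 1-13): o k k k k k k k o k k k k; work from column 13 back to 1 with k<->p swapped.
Row 9: chart row 3, RS - tile across columns 1-13 and work as-is.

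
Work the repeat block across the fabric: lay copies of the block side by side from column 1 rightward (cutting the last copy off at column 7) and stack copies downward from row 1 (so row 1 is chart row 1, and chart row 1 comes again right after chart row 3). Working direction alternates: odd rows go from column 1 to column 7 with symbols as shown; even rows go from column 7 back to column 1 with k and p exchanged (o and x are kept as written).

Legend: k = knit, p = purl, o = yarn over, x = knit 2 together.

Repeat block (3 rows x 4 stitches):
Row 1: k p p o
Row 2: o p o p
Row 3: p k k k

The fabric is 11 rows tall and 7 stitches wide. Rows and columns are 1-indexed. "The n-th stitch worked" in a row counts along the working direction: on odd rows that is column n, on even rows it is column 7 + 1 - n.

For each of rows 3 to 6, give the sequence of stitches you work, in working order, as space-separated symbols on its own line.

Row 3: chart row 3, RS - tile across columns 1-7 and work as-is.
Row 4: chart row 1, WS - tiled (columns 1-7): k p p o k p p; work from column 7 back to 1 with k<->p swapped.
Row 5: chart row 2, RS - tile across columns 1-7 and work as-is.
Row 6: chart row 3, WS - tiled (columns 1-7): p k k k p k k; work from column 7 back to 1 with k<->p swapped.

== ROWS AS WORKED ==
p k k k p k k
k k p o k k p
o p o p o p o
p p k p p p k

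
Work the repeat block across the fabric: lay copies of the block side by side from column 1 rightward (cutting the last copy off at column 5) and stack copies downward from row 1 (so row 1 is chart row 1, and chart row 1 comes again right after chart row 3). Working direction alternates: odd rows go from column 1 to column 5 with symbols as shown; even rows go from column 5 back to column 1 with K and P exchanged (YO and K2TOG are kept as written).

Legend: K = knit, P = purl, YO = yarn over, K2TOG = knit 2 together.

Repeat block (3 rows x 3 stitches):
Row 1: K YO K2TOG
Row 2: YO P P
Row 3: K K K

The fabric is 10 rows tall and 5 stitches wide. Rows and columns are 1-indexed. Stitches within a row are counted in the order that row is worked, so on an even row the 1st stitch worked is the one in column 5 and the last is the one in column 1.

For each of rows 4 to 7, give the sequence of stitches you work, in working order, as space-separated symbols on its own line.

Row 4: chart row 1, WS - tiled (columns 1-5): K YO K2TOG K YO; work from column 5 back to 1 with K<->P swapped.
Row 5: chart row 2, RS - tile across columns 1-5 and work as-is.
Row 6: chart row 3, WS - tiled (columns 1-5): K K K K K; work from column 5 back to 1 with K<->P swapped.
Row 7: chart row 1, RS - tile across columns 1-5 and work as-is.

== ROWS AS WORKED ==
YO P K2TOG YO P
YO P P YO P
P P P P P
K YO K2TOG K YO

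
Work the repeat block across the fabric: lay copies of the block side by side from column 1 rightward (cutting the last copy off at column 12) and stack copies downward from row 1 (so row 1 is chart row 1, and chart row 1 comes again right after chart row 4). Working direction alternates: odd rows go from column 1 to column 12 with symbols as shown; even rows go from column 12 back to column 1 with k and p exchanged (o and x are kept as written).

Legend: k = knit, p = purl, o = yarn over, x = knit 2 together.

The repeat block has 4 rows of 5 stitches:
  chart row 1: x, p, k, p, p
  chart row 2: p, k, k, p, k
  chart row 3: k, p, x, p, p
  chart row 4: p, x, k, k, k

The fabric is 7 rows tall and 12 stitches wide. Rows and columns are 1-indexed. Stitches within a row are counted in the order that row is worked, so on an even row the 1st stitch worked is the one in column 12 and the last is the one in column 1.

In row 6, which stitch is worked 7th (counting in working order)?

Result:
k

Derivation:
Row 6: (6-1) mod 4 = 1, so use chart row 2. Even row -> WS.
Chart row 2 tiled across columns 1-12: p k k p k p k k p k p k
Wrong side: read the tiled row from column 12 down to 1 and exchange k with p (leave o, x).
Row 6 as worked: p k p k p p k p k p p k
The 7th stitch worked is k.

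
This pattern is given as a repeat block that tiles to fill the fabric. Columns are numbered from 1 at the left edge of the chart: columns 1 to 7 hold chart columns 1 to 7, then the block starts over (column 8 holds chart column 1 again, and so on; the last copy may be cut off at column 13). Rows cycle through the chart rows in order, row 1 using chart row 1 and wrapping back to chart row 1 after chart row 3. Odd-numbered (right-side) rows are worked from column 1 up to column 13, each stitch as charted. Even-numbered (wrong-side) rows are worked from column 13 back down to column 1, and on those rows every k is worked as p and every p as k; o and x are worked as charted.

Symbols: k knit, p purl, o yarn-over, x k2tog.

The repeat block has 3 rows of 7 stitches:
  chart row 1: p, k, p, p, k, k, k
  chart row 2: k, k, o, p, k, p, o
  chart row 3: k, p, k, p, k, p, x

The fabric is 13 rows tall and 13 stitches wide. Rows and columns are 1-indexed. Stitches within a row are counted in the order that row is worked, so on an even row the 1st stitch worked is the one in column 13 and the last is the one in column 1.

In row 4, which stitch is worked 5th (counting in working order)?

Row 4: (4-1) mod 3 = 0, so use chart row 1. Even row -> WS.
Chart row 1 tiled across columns 1-13: p k p p k k k p k p p k k
WS row: flip the tiled sequence (start at column 13) and apply k<->p; o and x stay.
Row 4 as worked: p p k k p k p p p k k p k
Counting 5 along the worked row gives p.

Result:
p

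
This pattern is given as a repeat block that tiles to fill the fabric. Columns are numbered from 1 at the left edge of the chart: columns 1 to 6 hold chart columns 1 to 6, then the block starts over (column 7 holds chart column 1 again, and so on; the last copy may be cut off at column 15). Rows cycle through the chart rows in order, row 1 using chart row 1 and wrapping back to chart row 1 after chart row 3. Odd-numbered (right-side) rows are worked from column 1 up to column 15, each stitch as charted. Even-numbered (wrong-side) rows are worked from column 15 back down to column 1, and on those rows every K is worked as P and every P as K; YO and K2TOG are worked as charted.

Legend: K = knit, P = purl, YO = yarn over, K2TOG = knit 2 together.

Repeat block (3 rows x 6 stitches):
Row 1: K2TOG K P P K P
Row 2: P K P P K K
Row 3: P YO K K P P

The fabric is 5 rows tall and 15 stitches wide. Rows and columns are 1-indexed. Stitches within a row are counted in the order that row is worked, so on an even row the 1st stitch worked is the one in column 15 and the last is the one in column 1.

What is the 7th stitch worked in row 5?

Stitch:
P

Derivation:
Row 5 uses chart row ((5-1) mod 3)+1 = 2. Row 5 is odd, so RS.
Chart row 2 tiled across columns 1-15: P K P P K K P K P P K K P K P
RS: work column 1 to column 15, symbols as charted — the tiled row is the row as worked.
The 7th stitch worked is P.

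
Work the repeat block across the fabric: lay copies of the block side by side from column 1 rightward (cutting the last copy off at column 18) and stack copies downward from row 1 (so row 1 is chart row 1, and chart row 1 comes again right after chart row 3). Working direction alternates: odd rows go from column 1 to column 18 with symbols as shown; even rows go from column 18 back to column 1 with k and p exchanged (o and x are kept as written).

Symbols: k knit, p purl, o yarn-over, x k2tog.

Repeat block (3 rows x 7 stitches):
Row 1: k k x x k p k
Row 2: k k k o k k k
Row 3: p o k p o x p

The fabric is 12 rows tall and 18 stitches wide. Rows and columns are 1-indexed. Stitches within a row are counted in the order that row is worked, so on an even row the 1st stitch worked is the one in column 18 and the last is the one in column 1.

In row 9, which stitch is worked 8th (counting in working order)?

Stitch:
p

Derivation:
Row 9 uses chart row ((9-1) mod 3)+1 = 3. Row 9 is odd, so RS.
Chart row 3 tiled across columns 1-18: p o k p o x p p o k p o x p p o k p
RS row: no reversal, no swap; stitch n worked = column n.
The 8th stitch worked is p.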